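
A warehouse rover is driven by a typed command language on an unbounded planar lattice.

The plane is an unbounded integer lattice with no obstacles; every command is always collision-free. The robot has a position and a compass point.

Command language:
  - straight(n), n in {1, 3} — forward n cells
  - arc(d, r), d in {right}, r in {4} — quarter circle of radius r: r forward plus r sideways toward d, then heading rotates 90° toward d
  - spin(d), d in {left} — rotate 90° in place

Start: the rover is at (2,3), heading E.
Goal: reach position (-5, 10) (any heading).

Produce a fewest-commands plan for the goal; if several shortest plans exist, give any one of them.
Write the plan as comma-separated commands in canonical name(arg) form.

start: at (2,3), heading E
1. spin(left) → at (2,3), heading N
2. straight(3) → at (2,6), heading N
3. spin(left) → at (2,6), heading W
4. straight(3) → at (-1,6), heading W
5. arc(right, 4) → at (-5,10), heading N
minimal: 5 command(s), checked below 5.

spin(left), straight(3), spin(left), straight(3), arc(right, 4)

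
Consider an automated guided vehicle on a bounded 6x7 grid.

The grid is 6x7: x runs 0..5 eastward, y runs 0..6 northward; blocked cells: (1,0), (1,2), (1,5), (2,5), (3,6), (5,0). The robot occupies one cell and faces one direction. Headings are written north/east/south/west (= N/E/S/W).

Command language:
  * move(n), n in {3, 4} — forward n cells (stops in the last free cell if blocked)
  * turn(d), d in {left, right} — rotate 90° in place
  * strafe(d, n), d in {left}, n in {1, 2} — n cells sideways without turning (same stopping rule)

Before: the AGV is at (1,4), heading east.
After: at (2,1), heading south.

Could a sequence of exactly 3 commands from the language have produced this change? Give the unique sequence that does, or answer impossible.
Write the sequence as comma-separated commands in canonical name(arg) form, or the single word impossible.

turn(right), strafe(left, 1), move(3)

key: cell and facing (now S) both changed — the 3 commands mix motion and turning
initial: at (1,4), heading east
[1] after turn(right): at (1,4), heading south
[2] after strafe(left, 1): at (2,4), heading south
[3] after move(3): at (2,1), heading south
uniquely the one of 216 3-step routes that fits.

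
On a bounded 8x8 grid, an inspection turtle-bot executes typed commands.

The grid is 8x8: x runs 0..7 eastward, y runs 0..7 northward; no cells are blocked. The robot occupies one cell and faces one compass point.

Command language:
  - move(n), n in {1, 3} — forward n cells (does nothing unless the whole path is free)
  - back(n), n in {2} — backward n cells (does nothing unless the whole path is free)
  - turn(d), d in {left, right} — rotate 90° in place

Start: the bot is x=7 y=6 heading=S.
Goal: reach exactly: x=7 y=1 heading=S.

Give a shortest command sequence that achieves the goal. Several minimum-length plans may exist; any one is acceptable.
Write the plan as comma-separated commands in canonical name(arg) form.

move(1), move(1), move(3)

from: x=7 y=6 heading=S
1. move(1) → x=7 y=5 heading=S
2. move(1) → x=7 y=4 heading=S
3. move(3) → x=7 y=1 heading=S
shorter routes all fall short; 3 is best.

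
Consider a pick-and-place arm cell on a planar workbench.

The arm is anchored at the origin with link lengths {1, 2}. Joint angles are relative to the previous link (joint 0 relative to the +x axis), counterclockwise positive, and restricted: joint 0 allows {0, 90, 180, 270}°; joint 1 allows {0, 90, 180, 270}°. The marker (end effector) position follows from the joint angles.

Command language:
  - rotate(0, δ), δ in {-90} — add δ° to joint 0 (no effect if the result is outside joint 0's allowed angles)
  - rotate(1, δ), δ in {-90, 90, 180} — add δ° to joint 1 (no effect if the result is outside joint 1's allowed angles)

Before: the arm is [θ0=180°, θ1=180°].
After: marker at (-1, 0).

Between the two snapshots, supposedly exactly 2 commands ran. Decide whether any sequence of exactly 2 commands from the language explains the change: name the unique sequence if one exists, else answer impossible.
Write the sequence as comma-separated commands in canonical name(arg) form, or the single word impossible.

begin: [θ0=180°, θ1=180°]
step 1 (rotate(0, -90)): [θ0=90°, θ1=180°]
step 2 (rotate(0, -90)): [θ0=0°, θ1=180°]
all 16 alternatives checked — unique.

rotate(0, -90), rotate(0, -90)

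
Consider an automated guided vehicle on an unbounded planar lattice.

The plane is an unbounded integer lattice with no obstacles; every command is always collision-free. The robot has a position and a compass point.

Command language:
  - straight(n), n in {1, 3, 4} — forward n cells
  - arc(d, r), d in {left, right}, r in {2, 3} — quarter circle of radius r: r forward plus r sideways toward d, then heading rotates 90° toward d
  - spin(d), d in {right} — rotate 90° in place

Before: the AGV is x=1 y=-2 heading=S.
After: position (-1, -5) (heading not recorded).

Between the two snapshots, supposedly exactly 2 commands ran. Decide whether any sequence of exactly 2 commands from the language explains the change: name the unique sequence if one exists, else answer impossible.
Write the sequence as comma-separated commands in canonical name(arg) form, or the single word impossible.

straight(1), arc(right, 2)

key: order matters: swapping straight(1) and arc(right, 2) lands elsewhere
initial: x=1 y=-2 heading=S
[1] after straight(1): x=1 y=-3 heading=S
[2] after arc(right, 2): x=-1 y=-5 heading=W
uniquely the one of 64 2-step routes that fits.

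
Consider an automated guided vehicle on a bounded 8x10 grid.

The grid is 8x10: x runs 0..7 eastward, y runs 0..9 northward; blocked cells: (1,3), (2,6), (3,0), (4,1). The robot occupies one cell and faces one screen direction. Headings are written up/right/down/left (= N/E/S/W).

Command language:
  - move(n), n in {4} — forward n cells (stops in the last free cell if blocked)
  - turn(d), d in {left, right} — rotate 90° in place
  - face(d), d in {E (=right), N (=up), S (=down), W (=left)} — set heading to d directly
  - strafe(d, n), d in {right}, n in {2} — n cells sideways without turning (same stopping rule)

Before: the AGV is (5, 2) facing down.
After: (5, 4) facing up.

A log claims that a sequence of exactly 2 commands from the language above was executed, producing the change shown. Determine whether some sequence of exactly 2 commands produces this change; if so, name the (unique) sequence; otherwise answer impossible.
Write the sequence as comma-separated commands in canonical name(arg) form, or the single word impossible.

all 64 sequences checked — none match.

impossible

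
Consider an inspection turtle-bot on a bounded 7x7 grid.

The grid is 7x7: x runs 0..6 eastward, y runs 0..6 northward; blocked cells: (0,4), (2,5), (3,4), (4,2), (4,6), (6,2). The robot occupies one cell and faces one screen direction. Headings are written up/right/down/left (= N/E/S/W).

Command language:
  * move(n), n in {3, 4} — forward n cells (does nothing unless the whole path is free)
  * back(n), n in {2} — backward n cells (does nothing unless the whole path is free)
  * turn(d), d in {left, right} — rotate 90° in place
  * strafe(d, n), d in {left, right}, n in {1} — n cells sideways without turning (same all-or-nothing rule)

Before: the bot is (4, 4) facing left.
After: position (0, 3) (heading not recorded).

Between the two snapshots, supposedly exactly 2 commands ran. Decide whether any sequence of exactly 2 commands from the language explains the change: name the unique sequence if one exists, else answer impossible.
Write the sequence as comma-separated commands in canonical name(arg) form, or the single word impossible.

key: order matters: swapping strafe(left, 1) and move(4) lands elsewhere
begin: (4, 4) facing left
[1] after strafe(left, 1): (4, 3) facing left
[2] after move(4): (0, 3) facing left
no other 2-command option fits: unique.

strafe(left, 1), move(4)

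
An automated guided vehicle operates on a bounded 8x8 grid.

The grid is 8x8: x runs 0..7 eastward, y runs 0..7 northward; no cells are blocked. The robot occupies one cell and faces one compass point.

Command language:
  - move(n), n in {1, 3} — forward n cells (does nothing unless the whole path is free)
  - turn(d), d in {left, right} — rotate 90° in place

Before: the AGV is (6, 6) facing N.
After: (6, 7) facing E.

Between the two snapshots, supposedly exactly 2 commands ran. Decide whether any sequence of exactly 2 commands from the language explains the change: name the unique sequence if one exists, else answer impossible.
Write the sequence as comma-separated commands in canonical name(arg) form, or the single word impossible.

move(1), turn(right)

key: order matters: swapping move(1) and turn(right) lands elsewhere
begin: (6, 6) facing N
step 1 (move(1)): (6, 7) facing N
step 2 (turn(right)): (6, 7) facing E
all 16 alternatives checked — unique.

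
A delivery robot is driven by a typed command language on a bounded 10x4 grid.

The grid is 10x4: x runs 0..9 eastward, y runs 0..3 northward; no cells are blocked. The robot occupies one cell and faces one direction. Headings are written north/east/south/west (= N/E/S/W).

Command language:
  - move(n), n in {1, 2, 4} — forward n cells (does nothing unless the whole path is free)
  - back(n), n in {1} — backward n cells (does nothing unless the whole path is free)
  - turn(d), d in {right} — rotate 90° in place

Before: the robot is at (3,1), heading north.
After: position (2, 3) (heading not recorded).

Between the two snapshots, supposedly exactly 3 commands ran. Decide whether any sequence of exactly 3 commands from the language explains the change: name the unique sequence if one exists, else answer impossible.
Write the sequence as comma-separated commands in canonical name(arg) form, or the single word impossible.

key: order matters: swapping move(2) and back(1) lands elsewhere
t0: at (3,1), heading north
t=1 move(2) ⇒ at (3,3), heading north
t=2 turn(right) ⇒ at (3,3), heading east
t=3 back(1) ⇒ at (2,3), heading east
no other 3-command option fits: unique.

move(2), turn(right), back(1)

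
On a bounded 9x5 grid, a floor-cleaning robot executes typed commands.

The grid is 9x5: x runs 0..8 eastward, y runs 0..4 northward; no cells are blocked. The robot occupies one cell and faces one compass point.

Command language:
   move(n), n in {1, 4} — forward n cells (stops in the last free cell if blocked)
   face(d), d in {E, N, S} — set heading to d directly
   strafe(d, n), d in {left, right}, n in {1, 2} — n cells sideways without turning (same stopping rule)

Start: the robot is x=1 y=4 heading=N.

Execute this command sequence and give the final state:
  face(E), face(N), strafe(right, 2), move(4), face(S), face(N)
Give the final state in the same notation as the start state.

x=3 y=4 heading=N

t0: x=1 y=4 heading=N
[1] after face(E): x=1 y=4 heading=E
[2] after face(N): x=1 y=4 heading=N
[3] after strafe(right, 2): x=3 y=4 heading=N
[4] after move(4): x=3 y=4 heading=N
[5] after face(S): x=3 y=4 heading=S
[6] after face(N): x=3 y=4 heading=N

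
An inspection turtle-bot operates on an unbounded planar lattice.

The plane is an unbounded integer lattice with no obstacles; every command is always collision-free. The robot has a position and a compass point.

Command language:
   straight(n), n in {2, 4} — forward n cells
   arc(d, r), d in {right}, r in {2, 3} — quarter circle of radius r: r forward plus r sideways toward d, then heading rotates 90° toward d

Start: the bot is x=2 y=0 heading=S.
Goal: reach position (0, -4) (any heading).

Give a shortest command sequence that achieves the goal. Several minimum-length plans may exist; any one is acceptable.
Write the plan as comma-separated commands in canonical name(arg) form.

start: x=2 y=0 heading=S
1. straight(2) → x=2 y=-2 heading=S
2. arc(right, 2) → x=0 y=-4 heading=W
nothing shorter than 2 reaches the goal.

straight(2), arc(right, 2)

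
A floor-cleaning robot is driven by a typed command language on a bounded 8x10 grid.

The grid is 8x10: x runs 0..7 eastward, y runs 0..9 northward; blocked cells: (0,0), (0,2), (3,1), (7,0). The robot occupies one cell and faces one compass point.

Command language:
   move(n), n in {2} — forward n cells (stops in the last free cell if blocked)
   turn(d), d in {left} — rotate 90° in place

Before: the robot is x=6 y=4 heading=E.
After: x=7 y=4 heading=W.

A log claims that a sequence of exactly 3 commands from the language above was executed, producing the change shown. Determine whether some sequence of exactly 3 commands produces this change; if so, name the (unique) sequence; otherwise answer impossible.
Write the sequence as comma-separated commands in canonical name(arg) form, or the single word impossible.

move(2), turn(left), turn(left)

key: order matters: swapping move(2) and turn(left) lands elsewhere
from: x=6 y=4 heading=E
step 1 (move(2)): x=7 y=4 heading=E
step 2 (turn(left)): x=7 y=4 heading=N
step 3 (turn(left)): x=7 y=4 heading=W
no other 3-command option fits: unique.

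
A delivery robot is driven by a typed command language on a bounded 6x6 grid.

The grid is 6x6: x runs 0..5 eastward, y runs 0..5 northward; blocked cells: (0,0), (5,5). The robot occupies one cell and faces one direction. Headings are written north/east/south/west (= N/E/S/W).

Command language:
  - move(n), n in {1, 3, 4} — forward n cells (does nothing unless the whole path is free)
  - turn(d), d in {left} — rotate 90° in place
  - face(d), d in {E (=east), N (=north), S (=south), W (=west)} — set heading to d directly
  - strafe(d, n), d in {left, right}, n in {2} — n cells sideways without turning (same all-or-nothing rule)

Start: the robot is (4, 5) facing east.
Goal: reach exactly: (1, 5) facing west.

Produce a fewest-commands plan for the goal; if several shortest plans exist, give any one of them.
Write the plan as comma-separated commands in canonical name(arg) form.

face(W), move(3)

start: (4, 5) facing east
[1] after face(W): (4, 5) facing west
[2] after move(3): (1, 5) facing west
minimal: 2 command(s), checked below 2.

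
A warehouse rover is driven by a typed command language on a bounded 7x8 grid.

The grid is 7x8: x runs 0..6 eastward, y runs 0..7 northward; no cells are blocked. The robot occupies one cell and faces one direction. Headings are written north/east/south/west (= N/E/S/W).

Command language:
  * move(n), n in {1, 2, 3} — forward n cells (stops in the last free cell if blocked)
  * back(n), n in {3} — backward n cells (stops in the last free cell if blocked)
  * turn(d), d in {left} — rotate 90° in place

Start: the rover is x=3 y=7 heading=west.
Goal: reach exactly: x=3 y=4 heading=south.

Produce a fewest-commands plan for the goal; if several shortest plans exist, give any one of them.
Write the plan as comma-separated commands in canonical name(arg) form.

t0: x=3 y=7 heading=west
1. turn(left) → x=3 y=7 heading=south
2. move(3) → x=3 y=4 heading=south
minimal: 2 command(s), checked below 2.

turn(left), move(3)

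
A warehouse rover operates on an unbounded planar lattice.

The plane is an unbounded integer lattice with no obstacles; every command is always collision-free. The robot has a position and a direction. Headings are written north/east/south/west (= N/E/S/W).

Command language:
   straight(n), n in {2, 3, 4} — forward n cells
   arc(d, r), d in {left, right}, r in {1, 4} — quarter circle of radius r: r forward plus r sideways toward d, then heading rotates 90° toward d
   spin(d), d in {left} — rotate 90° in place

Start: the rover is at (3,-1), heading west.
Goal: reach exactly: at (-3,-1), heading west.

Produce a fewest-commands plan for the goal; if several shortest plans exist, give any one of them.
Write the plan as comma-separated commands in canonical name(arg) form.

straight(2), straight(4)

initial: at (3,-1), heading west
[1] after straight(2): at (1,-1), heading west
[2] after straight(4): at (-3,-1), heading west
shorter routes all fall short; 2 is best.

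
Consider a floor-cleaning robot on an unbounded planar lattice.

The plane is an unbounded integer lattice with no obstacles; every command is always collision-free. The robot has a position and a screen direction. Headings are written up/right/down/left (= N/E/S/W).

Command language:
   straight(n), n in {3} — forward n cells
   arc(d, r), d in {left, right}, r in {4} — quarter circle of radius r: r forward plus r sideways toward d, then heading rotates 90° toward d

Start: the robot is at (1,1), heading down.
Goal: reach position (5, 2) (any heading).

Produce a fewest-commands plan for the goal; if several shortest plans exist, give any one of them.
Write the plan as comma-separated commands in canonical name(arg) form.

initial: at (1,1), heading down
step 1 (straight(3)): at (1,-2), heading down
step 2 (arc(left, 4)): at (5,-6), heading right
step 3 (arc(left, 4)): at (9,-2), heading up
step 4 (arc(left, 4)): at (5,2), heading left
nothing shorter than 4 reaches the goal.

straight(3), arc(left, 4), arc(left, 4), arc(left, 4)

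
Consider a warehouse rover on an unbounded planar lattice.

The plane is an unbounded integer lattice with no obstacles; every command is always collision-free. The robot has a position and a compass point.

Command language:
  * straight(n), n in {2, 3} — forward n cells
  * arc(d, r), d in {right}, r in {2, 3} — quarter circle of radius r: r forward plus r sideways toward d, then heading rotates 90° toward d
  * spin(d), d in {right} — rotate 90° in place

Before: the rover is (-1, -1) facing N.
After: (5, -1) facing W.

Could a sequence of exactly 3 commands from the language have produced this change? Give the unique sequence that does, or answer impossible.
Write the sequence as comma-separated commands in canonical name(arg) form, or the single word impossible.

arc(right, 3), arc(right, 3), spin(right)

key: position moved to (5,-1) AND the heading swung to W — translation plus rotation needed
from: (-1, -1) facing N
t=1 arc(right, 3) ⇒ (2, 2) facing E
t=2 arc(right, 3) ⇒ (5, -1) facing S
t=3 spin(right) ⇒ (5, -1) facing W
uniquely the one of 125 3-step routes that fits.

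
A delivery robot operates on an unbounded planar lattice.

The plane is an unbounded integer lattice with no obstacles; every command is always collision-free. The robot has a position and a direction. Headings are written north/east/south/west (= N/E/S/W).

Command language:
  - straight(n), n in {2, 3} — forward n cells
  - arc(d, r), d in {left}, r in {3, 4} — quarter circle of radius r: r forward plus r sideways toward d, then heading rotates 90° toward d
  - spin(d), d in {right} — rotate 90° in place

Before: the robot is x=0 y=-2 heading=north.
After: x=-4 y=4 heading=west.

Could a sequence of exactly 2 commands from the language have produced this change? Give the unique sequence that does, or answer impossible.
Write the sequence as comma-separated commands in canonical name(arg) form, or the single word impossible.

key: position moved to (-4,4) AND the heading swung to W — translation plus rotation needed
start: x=0 y=-2 heading=north
1. straight(2) → x=0 y=0 heading=north
2. arc(left, 4) → x=-4 y=4 heading=west
all 25 alternatives checked — unique.

straight(2), arc(left, 4)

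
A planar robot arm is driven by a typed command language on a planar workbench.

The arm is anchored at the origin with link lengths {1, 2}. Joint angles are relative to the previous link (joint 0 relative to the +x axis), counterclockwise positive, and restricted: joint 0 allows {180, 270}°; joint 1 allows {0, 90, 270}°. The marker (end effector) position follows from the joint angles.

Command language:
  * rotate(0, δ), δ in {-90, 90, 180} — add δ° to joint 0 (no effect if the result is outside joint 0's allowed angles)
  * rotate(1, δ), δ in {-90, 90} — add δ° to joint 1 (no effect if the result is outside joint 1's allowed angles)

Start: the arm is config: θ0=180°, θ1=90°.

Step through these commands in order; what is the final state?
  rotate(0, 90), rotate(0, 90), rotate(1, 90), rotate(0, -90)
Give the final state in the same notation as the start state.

config: θ0=180°, θ1=90°

t0: config: θ0=180°, θ1=90°
[1] after rotate(0, 90): config: θ0=270°, θ1=90°
[2] after rotate(0, 90): config: θ0=270°, θ1=90°
[3] after rotate(1, 90): config: θ0=270°, θ1=90°
[4] after rotate(0, -90): config: θ0=180°, θ1=90°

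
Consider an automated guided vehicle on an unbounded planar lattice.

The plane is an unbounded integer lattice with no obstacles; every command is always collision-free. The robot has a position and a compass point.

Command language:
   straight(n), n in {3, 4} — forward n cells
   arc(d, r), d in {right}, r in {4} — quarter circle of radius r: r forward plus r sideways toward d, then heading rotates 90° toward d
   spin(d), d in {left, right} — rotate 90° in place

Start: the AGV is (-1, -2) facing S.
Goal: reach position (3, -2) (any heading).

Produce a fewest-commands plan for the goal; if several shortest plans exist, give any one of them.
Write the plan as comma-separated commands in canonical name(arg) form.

spin(left), straight(4)

initial: (-1, -2) facing S
[1] after spin(left): (-1, -2) facing E
[2] after straight(4): (3, -2) facing E
minimal: 2 command(s), checked below 2.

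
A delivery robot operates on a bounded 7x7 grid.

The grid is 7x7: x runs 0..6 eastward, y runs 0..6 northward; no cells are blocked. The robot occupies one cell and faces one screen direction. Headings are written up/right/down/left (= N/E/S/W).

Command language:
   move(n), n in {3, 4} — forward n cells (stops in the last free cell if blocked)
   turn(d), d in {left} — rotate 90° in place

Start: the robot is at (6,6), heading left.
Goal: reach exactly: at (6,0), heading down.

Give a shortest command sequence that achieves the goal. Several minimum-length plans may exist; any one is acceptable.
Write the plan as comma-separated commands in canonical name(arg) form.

turn(left), move(3), move(3)

from: at (6,6), heading left
[1] after turn(left): at (6,6), heading down
[2] after move(3): at (6,3), heading down
[3] after move(3): at (6,0), heading down
nothing shorter than 3 reaches the goal.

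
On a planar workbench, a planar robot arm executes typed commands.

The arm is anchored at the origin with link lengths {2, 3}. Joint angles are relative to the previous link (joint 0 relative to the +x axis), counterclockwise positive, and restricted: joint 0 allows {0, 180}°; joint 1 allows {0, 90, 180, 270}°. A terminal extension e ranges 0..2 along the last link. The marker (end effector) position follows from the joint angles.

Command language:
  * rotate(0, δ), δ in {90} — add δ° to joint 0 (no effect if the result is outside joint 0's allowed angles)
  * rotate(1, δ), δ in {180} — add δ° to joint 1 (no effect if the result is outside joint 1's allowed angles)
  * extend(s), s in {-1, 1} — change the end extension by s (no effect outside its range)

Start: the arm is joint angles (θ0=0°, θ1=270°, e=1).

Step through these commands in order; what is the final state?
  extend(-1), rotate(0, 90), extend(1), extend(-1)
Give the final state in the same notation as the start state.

joint angles (θ0=0°, θ1=270°, e=0)

start: joint angles (θ0=0°, θ1=270°, e=1)
1. extend(-1) → joint angles (θ0=0°, θ1=270°, e=0)
2. rotate(0, 90) → joint angles (θ0=0°, θ1=270°, e=0)
3. extend(1) → joint angles (θ0=0°, θ1=270°, e=1)
4. extend(-1) → joint angles (θ0=0°, θ1=270°, e=0)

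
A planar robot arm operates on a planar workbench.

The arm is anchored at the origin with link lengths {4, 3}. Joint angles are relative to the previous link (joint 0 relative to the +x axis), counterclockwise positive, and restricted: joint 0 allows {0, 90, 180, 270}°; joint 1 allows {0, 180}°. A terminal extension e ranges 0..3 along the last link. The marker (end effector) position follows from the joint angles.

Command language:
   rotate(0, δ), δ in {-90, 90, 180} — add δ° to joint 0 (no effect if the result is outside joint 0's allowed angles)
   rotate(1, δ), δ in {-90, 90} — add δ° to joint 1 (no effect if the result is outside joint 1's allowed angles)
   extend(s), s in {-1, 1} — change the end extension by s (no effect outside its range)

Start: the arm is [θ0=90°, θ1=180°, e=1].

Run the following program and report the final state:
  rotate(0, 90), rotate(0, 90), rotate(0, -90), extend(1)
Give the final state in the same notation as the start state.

begin: [θ0=90°, θ1=180°, e=1]
step 1 (rotate(0, 90)): [θ0=180°, θ1=180°, e=1]
step 2 (rotate(0, 90)): [θ0=270°, θ1=180°, e=1]
step 3 (rotate(0, -90)): [θ0=180°, θ1=180°, e=1]
step 4 (extend(1)): [θ0=180°, θ1=180°, e=2]

[θ0=180°, θ1=180°, e=2]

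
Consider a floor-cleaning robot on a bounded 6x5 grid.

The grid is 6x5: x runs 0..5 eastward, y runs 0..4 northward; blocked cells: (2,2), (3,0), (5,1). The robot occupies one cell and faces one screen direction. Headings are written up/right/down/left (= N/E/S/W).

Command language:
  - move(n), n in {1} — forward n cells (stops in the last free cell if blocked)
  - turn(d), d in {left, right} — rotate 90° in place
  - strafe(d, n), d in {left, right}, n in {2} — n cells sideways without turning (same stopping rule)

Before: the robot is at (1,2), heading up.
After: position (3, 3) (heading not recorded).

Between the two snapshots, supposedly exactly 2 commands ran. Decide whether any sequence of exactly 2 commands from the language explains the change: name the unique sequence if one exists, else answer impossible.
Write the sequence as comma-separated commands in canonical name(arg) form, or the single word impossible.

move(1), strafe(right, 2)

key: order matters: swapping move(1) and strafe(right, 2) lands elsewhere
from: at (1,2), heading up
[1] after move(1): at (1,3), heading up
[2] after strafe(right, 2): at (3,3), heading up
all 25 alternatives checked — unique.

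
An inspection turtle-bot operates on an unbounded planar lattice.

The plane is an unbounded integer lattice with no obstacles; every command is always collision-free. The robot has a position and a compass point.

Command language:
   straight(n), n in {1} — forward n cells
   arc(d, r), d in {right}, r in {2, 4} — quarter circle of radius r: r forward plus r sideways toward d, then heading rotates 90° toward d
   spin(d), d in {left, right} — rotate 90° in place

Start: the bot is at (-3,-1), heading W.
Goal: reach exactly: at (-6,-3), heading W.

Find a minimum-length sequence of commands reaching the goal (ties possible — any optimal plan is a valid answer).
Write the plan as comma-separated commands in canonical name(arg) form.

straight(1), spin(left), arc(right, 2)

initial: at (-3,-1), heading W
1. straight(1) → at (-4,-1), heading W
2. spin(left) → at (-4,-1), heading S
3. arc(right, 2) → at (-6,-3), heading W
nothing shorter than 3 reaches the goal.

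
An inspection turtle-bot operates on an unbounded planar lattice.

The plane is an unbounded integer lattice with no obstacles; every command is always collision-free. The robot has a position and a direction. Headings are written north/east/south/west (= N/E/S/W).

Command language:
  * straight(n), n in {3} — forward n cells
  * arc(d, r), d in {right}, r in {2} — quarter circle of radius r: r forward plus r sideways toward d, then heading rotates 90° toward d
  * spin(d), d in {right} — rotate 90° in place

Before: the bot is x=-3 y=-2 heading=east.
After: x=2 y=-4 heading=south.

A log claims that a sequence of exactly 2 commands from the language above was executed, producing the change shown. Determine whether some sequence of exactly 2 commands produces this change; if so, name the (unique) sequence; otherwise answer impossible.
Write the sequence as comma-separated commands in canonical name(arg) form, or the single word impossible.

straight(3), arc(right, 2)

key: running arc(right, 2) before straight(3) would end elsewhere — order is forced
begin: x=-3 y=-2 heading=east
step 1 (straight(3)): x=0 y=-2 heading=east
step 2 (arc(right, 2)): x=2 y=-4 heading=south
no other 2-command option fits: unique.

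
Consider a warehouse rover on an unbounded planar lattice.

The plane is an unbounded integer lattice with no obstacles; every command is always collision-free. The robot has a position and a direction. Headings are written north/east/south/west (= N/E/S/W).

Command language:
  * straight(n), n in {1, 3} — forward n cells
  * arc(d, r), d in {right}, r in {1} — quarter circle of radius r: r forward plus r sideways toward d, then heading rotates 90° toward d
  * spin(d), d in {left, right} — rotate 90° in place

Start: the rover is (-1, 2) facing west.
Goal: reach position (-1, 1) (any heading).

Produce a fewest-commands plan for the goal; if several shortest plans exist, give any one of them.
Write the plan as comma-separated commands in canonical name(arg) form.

begin: (-1, 2) facing west
step 1 (spin(left)): (-1, 2) facing south
step 2 (straight(1)): (-1, 1) facing south
shorter routes all fall short; 2 is best.

spin(left), straight(1)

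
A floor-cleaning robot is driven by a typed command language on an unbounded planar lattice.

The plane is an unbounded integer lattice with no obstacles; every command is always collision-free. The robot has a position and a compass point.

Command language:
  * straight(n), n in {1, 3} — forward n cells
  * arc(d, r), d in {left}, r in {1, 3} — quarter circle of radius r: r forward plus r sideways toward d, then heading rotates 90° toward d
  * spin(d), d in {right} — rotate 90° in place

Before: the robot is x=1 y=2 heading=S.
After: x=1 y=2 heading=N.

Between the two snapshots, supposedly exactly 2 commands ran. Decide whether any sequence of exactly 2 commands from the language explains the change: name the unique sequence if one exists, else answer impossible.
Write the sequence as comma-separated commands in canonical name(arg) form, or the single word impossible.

key: parked at (1,2) the whole time — nothing moves the robot
from: x=1 y=2 heading=S
t=1 spin(right) ⇒ x=1 y=2 heading=W
t=2 spin(right) ⇒ x=1 y=2 heading=N
uniquely the one of 25 2-step routes that fits.

spin(right), spin(right)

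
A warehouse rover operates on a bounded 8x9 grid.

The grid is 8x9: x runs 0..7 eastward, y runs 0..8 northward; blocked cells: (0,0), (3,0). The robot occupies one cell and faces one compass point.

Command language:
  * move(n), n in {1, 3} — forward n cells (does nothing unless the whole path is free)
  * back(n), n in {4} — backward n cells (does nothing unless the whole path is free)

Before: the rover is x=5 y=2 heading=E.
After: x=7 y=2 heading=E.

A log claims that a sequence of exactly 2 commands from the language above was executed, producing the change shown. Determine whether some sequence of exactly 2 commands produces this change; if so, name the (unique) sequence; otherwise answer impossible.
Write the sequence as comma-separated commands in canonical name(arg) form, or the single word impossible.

move(1), move(1)

key: still facing E at the end — nothing in the sequence rotates
from: x=5 y=2 heading=E
t=1 move(1) ⇒ x=6 y=2 heading=E
t=2 move(1) ⇒ x=7 y=2 heading=E
no other 2-command option fits: unique.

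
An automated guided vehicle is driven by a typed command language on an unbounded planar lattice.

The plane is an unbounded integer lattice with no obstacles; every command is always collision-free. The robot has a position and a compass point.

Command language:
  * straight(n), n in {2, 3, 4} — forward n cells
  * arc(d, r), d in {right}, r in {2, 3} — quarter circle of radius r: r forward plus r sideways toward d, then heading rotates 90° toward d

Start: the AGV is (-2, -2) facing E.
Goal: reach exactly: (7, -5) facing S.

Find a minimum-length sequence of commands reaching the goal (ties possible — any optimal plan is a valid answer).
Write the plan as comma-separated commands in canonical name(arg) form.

straight(3), straight(3), arc(right, 3)

initial: (-2, -2) facing E
1. straight(3) → (1, -2) facing E
2. straight(3) → (4, -2) facing E
3. arc(right, 3) → (7, -5) facing S
no 2-step plan works, so 3 is optimal.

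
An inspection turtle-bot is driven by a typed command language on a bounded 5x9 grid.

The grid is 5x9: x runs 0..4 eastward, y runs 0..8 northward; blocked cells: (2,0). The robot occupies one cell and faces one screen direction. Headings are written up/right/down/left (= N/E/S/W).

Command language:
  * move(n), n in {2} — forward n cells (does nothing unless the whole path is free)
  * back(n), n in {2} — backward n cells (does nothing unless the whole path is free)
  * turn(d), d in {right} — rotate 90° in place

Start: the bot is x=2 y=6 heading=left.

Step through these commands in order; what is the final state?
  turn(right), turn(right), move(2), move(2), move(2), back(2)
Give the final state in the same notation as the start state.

from: x=2 y=6 heading=left
t=1 turn(right) ⇒ x=2 y=6 heading=up
t=2 turn(right) ⇒ x=2 y=6 heading=right
t=3 move(2) ⇒ x=4 y=6 heading=right
t=4 move(2) ⇒ x=4 y=6 heading=right
t=5 move(2) ⇒ x=4 y=6 heading=right
t=6 back(2) ⇒ x=2 y=6 heading=right

x=2 y=6 heading=right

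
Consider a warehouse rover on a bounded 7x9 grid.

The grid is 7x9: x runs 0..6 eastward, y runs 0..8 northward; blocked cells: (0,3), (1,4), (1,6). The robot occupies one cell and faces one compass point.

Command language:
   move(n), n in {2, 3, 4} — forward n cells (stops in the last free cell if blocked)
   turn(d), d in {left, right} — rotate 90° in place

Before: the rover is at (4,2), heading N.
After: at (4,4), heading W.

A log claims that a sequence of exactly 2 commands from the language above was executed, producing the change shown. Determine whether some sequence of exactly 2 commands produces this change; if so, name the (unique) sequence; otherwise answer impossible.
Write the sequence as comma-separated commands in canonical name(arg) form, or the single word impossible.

key: position moved to (4,4) AND the heading swung to W — translation plus rotation needed
t0: at (4,2), heading N
[1] after move(2): at (4,4), heading N
[2] after turn(left): at (4,4), heading W
no rival 2-sequence matches.

move(2), turn(left)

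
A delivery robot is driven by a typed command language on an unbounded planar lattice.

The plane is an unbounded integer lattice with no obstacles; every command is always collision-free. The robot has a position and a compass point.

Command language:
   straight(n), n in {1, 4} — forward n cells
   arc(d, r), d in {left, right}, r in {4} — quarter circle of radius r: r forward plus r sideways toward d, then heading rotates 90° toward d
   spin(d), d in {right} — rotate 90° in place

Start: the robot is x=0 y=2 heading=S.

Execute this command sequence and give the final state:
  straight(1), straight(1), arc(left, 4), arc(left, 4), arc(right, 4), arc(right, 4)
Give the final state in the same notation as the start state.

x=16 y=0 heading=S

initial: x=0 y=2 heading=S
1. straight(1) → x=0 y=1 heading=S
2. straight(1) → x=0 y=0 heading=S
3. arc(left, 4) → x=4 y=-4 heading=E
4. arc(left, 4) → x=8 y=0 heading=N
5. arc(right, 4) → x=12 y=4 heading=E
6. arc(right, 4) → x=16 y=0 heading=S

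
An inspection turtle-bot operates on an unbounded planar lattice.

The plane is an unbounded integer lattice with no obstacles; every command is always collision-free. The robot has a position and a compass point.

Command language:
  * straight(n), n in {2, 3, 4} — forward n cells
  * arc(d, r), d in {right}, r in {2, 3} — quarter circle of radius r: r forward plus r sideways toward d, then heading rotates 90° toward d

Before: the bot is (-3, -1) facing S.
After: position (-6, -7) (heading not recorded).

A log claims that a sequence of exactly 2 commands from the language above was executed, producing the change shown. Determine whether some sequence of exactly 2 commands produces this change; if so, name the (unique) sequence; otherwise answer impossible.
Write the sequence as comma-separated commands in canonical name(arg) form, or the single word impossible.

key: running arc(right, 3) before straight(3) would end elsewhere — order is forced
start: (-3, -1) facing S
step 1 (straight(3)): (-3, -4) facing S
step 2 (arc(right, 3)): (-6, -7) facing W
all 25 alternatives checked — unique.

straight(3), arc(right, 3)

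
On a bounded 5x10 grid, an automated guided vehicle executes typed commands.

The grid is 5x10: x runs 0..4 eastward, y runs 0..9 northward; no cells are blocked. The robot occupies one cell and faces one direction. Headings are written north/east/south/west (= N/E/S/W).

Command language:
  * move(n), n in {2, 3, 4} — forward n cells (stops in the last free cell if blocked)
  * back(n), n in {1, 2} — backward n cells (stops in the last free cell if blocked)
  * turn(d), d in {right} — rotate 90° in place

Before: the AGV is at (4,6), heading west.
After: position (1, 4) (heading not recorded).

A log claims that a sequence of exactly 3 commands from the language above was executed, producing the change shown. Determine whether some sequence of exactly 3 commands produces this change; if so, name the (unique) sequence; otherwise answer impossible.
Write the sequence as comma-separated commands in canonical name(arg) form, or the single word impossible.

key: order matters: swapping move(3) and back(2) lands elsewhere
from: at (4,6), heading west
[1] after move(3): at (1,6), heading west
[2] after turn(right): at (1,6), heading north
[3] after back(2): at (1,4), heading north
no other 3-command option fits: unique.

move(3), turn(right), back(2)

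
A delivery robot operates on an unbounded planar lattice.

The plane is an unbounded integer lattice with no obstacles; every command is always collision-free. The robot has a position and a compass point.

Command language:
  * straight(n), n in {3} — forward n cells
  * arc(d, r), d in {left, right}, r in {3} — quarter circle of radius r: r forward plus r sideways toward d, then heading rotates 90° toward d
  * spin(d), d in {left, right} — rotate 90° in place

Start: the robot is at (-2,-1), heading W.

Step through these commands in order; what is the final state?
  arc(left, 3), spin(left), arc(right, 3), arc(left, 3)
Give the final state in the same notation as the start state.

t0: at (-2,-1), heading W
[1] after arc(left, 3): at (-5,-4), heading S
[2] after spin(left): at (-5,-4), heading E
[3] after arc(right, 3): at (-2,-7), heading S
[4] after arc(left, 3): at (1,-10), heading E

at (1,-10), heading E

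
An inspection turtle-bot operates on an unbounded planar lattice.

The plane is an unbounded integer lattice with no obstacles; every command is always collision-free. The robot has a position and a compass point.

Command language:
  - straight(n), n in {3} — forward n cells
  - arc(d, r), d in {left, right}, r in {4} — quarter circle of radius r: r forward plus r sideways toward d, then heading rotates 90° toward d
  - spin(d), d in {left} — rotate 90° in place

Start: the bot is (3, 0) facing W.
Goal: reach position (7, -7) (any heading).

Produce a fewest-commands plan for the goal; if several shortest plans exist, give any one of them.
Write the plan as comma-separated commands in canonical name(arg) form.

begin: (3, 0) facing W
t=1 spin(left) ⇒ (3, 0) facing S
t=2 straight(3) ⇒ (3, -3) facing S
t=3 arc(left, 4) ⇒ (7, -7) facing E
nothing shorter than 3 reaches the goal.

spin(left), straight(3), arc(left, 4)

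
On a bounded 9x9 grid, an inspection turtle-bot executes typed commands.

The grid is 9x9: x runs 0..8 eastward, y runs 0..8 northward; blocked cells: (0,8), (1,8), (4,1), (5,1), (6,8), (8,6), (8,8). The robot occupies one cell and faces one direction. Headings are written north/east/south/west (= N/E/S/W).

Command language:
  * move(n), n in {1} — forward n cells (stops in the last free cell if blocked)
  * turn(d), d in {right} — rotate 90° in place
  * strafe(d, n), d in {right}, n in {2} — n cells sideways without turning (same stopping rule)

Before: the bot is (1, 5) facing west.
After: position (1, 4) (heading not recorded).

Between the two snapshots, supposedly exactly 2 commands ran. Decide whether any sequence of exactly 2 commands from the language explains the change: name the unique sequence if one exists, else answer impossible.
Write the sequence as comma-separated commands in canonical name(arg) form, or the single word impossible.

every 2-command combo misses the target.

impossible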